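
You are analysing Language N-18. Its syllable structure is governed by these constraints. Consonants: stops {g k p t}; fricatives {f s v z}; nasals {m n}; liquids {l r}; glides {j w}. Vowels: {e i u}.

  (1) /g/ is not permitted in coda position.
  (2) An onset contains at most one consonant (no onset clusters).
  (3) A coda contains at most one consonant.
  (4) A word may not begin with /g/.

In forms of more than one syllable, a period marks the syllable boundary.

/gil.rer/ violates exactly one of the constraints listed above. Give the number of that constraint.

/gil.rer/: word begins with /g/.
This is a violation of constraint 4: "A word may not begin with /g/."
The remaining constraints (1, 2, 3) are satisfied.

4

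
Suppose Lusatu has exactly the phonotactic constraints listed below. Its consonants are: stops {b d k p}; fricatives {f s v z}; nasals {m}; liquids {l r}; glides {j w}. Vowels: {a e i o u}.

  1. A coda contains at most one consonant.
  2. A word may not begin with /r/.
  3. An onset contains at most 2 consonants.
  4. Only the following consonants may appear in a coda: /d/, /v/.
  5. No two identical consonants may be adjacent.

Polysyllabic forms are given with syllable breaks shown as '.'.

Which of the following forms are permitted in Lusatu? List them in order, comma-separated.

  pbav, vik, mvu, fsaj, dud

pbav, mvu, dud

pbav — σ1 onset /pb/ (2C), coda /v/ ok → permitted
vik — violates constraint 4: syllable 1 coda contains /k/, which is not a licensed coda consonant → not permitted
mvu — σ1 onset /mv/ (2C), coda /∅/ ok → permitted
fsaj — violates constraint 4: syllable 1 coda contains /j/, which is not a licensed coda consonant → not permitted
dud — σ1 onset /d/, coda /d/ ok → permitted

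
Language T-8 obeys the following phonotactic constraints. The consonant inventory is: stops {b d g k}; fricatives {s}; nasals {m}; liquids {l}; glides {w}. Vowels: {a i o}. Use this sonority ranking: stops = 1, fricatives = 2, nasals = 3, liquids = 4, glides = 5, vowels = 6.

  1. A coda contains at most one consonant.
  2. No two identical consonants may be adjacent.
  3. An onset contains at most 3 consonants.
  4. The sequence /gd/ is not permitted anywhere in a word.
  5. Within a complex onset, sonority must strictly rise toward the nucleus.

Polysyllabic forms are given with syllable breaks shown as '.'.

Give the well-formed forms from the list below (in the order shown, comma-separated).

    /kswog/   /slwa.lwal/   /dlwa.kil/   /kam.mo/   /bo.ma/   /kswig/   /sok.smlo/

/kswog/ — σ1 onset /ksw/ (1→2→5 rises), coda /g/ ok → well-formed
/slwa.lwal/ — σ1 onset /slw/ (2→4→5 rises), coda /∅/ ok; σ2 onset /lw/ (4→5 rises), coda /l/ ok → well-formed
/dlwa.kil/ — σ1 onset /dlw/ (1→4→5 rises), coda /∅/ ok; σ2 onset /k/, coda /l/ ok → well-formed
/kam.mo/ — violates constraint 2: adjacent identical consonants /mm/ → ill-formed
/bo.ma/ — σ1 onset /b/, coda /∅/ ok; σ2 onset /m/, coda /∅/ ok → well-formed
/kswig/ — σ1 onset /ksw/ (1→2→5 rises), coda /g/ ok → well-formed
/sok.smlo/ — σ1 onset /s/, coda /k/ ok; σ2 onset /sml/ (2→3→4 rises), coda /∅/ ok → well-formed

/kswog/, /slwa.lwal/, /dlwa.kil/, /bo.ma/, /kswig/, /sok.smlo/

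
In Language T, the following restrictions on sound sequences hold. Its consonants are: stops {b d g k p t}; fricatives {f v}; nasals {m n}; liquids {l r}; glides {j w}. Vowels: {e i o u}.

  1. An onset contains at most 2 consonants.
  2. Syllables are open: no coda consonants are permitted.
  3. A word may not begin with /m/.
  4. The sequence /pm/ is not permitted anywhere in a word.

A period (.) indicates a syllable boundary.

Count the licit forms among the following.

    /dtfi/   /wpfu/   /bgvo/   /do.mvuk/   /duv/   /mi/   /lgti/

/dtfi/ — violates constraint 1: syllable 1 onset /dtf/ has 3 consonants (> 2) → illicit
/wpfu/ — violates constraint 1: syllable 1 onset /wpf/ has 3 consonants (> 2) → illicit
/bgvo/ — violates constraint 1: syllable 1 onset /bgv/ has 3 consonants (> 2) → illicit
/do.mvuk/ — violates constraint 2: syllable 2 coda /k/ has 1 consonant (> 0) → illicit
/duv/ — violates constraint 2: syllable 1 coda /v/ has 1 consonant (> 0) → illicit
/mi/ — violates constraint 3: word begins with /m/ → illicit
/lgti/ — violates constraint 1: syllable 1 onset /lgt/ has 3 consonants (> 2) → illicit
No form is licit → 0.

0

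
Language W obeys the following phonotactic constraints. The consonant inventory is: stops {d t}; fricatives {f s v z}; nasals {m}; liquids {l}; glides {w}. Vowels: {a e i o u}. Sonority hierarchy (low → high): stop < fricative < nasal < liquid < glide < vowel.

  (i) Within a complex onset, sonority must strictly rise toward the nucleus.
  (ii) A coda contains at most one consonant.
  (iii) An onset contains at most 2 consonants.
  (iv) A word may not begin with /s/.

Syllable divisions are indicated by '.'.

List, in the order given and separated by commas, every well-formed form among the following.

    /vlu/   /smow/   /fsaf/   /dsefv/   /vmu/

/vlu/ — σ1 onset /vl/ (2→4 rises), coda /∅/ ok → well-formed
/smow/ — violates constraint (iv): word begins with /s/ → ill-formed
/fsaf/ — violates constraint (i): syllable 1 onset /fs/: /f/ (fricative, 2) → /s/ (fricative, 2) does not rise → ill-formed
/dsefv/ — violates constraint (ii): syllable 1 coda /fv/ has 2 consonants (> 1) → ill-formed
/vmu/ — σ1 onset /vm/ (2→3 rises), coda /∅/ ok → well-formed

/vlu/, /vmu/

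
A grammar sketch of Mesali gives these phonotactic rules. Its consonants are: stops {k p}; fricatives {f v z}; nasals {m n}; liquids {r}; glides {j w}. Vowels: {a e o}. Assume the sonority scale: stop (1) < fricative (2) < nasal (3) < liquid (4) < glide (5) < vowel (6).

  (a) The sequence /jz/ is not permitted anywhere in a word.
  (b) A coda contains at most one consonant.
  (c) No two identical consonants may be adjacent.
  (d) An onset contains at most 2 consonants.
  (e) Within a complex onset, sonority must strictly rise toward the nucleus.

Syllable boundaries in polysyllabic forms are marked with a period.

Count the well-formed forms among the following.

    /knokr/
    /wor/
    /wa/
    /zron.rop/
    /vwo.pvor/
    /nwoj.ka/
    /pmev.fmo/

/knokr/ — violates constraint (b): syllable 1 coda /kr/ has 2 consonants (> 1) → ill-formed
/wor/ — σ1 onset /w/, coda /r/ ok → well-formed
/wa/ — σ1 onset /w/, coda /∅/ ok → well-formed
/zron.rop/ — σ1 onset /zr/ (2→4 rises), coda /n/ ok; σ2 onset /r/, coda /p/ ok → well-formed
/vwo.pvor/ — σ1 onset /vw/ (2→5 rises), coda /∅/ ok; σ2 onset /pv/ (1→2 rises), coda /r/ ok → well-formed
/nwoj.ka/ — σ1 onset /nw/ (3→5 rises), coda /j/ ok; σ2 onset /k/, coda /∅/ ok → well-formed
/pmev.fmo/ — σ1 onset /pm/ (1→3 rises), coda /v/ ok; σ2 onset /fm/ (2→3 rises), coda /∅/ ok → well-formed
Well-formed: /wor/, /wa/, /zron.rop/, /vwo.pvor/, /nwoj.ka/, /pmev.fmo/ → 6.

6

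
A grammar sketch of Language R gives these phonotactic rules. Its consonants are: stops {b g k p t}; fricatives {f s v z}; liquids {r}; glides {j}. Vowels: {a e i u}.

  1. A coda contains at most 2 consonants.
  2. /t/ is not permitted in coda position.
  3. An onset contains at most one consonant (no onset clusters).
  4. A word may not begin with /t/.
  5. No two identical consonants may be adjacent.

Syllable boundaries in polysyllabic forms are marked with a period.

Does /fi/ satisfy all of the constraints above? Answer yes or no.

yes

/fi/ — σ1 onset /f/, coda /∅/ ok → phonotactically legal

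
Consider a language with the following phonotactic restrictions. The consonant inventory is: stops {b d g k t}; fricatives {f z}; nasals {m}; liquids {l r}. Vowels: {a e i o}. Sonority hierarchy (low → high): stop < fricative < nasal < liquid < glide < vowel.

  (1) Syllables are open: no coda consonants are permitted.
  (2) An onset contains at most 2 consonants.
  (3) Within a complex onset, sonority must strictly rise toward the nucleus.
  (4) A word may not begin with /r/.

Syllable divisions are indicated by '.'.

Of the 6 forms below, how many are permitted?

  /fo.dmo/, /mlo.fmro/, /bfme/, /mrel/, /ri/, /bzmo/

/fo.dmo/ — σ1 onset /f/, coda /∅/ ok; σ2 onset /dm/ (1→3 rises), coda /∅/ ok → permitted
/mlo.fmro/ — violates constraint 2: syllable 2 onset /fmr/ has 3 consonants (> 2) → not permitted
/bfme/ — violates constraint 2: syllable 1 onset /bfm/ has 3 consonants (> 2) → not permitted
/mrel/ — violates constraint 1: syllable 1 coda /l/ has 1 consonant (> 0) → not permitted
/ri/ — violates constraint 4: word begins with /r/ → not permitted
/bzmo/ — violates constraint 2: syllable 1 onset /bzm/ has 3 consonants (> 2) → not permitted
Permitted: /fo.dmo/ → 1.

1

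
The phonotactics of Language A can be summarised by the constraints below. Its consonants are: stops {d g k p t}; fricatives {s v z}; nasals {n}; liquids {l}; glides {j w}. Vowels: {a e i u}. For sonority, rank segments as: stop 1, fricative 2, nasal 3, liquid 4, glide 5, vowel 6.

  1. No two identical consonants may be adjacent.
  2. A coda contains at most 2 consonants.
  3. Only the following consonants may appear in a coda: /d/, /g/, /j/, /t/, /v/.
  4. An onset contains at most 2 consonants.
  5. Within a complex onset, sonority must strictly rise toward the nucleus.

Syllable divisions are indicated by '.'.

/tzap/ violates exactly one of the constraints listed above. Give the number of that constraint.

/tzap/: syllable 1 coda contains /p/, which is not a licensed coda consonant.
This is a violation of constraint 3: "Only the following consonants may appear in a coda: /d/, /g/, /j/, /t/, /v/."
The remaining constraints (1, 2, 4, 5) are satisfied.

3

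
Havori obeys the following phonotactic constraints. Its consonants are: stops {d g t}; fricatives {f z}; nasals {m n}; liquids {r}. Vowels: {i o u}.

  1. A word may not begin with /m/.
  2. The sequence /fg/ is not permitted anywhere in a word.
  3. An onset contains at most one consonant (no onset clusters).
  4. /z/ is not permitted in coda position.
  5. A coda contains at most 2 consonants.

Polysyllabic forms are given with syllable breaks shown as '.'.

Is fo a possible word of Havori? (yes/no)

yes

fo — σ1 onset /f/, coda /∅/ ok → permitted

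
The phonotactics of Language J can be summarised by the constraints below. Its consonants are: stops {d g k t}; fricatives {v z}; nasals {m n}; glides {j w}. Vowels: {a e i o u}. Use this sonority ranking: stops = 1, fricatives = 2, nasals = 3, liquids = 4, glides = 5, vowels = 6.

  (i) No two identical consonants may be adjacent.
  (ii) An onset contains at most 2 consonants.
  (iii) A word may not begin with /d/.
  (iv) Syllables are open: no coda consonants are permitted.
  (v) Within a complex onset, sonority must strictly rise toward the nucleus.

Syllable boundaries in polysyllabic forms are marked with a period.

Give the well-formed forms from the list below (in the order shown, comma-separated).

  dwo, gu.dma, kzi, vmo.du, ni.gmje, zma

gu.dma, kzi, vmo.du, zma

dwo — violates constraint (iii): word begins with /d/ → ill-formed
gu.dma — σ1 onset /g/, coda /∅/ ok; σ2 onset /dm/ (1→3 rises), coda /∅/ ok → well-formed
kzi — σ1 onset /kz/ (1→2 rises), coda /∅/ ok → well-formed
vmo.du — σ1 onset /vm/ (2→3 rises), coda /∅/ ok; σ2 onset /d/, coda /∅/ ok → well-formed
ni.gmje — violates constraint (ii): syllable 2 onset /gmj/ has 3 consonants (> 2) → ill-formed
zma — σ1 onset /zm/ (2→3 rises), coda /∅/ ok → well-formed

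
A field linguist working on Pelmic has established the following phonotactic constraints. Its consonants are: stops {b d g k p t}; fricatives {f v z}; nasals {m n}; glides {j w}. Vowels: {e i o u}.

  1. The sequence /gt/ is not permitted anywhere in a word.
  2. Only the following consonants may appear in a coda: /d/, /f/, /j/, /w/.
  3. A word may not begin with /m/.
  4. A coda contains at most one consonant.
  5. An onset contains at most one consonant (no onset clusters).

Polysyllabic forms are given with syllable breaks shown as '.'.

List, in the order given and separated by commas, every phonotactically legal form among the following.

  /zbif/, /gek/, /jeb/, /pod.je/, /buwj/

/pod.je/

/zbif/ — violates constraint 5: syllable 1 onset /zb/ has 2 consonants (> 1) → phonotactically illegal
/gek/ — violates constraint 2: syllable 1 coda contains /k/, which is not a licensed coda consonant → phonotactically illegal
/jeb/ — violates constraint 2: syllable 1 coda contains /b/, which is not a licensed coda consonant → phonotactically illegal
/pod.je/ — σ1 onset /p/, coda /d/ ok; σ2 onset /j/, coda /∅/ ok → phonotactically legal
/buwj/ — violates constraint 4: syllable 1 coda /wj/ has 2 consonants (> 1) → phonotactically illegal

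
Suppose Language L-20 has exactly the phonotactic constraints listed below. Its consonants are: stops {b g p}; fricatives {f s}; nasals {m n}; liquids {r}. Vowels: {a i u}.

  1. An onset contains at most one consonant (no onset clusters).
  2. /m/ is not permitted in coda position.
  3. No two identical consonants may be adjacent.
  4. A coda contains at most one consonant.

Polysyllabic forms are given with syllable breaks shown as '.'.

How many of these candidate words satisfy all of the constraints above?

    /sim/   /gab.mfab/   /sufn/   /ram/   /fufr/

/sim/ — violates constraint 2: syllable 1 coda contains /m/ → ill-formed
/gab.mfab/ — violates constraint 1: syllable 2 onset /mf/ has 2 consonants (> 1) → ill-formed
/sufn/ — violates constraint 4: syllable 1 coda /fn/ has 2 consonants (> 1) → ill-formed
/ram/ — violates constraint 2: syllable 1 coda contains /m/ → ill-formed
/fufr/ — violates constraint 4: syllable 1 coda /fr/ has 2 consonants (> 1) → ill-formed
No form is well-formed → 0.

0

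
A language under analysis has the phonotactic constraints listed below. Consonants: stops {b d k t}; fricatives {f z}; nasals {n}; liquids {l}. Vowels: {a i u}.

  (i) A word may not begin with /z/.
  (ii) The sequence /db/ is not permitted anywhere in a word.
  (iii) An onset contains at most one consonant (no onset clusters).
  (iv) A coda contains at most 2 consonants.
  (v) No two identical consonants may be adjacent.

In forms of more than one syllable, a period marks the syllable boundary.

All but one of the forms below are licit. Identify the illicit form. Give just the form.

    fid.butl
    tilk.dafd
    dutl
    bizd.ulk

fid.butl

fid.butl — violates constraint (ii): contains banned sequence /db/ → illicit
tilk.dafd — σ1 onset /t/, coda /lk/ (2C) ok; σ2 onset /d/, coda /fd/ (2C) ok → licit
dutl — σ1 onset /d/, coda /tl/ (2C) ok → licit
bizd.ulk — σ1 onset /b/, coda /zd/ (2C) ok; σ2 onset /∅/, coda /lk/ (2C) ok → licit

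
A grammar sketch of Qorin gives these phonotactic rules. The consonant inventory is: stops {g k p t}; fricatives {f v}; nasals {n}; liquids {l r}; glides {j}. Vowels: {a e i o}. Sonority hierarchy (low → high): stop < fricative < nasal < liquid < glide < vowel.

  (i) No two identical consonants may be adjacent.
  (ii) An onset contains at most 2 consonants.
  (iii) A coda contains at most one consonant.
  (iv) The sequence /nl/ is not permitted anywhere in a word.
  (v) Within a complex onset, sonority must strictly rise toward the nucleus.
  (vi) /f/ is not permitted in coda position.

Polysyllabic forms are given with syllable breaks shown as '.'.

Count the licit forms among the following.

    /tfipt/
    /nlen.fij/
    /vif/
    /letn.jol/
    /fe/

/tfipt/ — violates constraint (iii): syllable 1 coda /pt/ has 2 consonants (> 1) → illicit
/nlen.fij/ — violates constraint (iv): contains banned sequence /nl/ → illicit
/vif/ — violates constraint (vi): syllable 1 coda contains /f/ → illicit
/letn.jol/ — violates constraint (iii): syllable 1 coda /tn/ has 2 consonants (> 1) → illicit
/fe/ — σ1 onset /f/, coda /∅/ ok → licit
Licit: /fe/ → 1.

1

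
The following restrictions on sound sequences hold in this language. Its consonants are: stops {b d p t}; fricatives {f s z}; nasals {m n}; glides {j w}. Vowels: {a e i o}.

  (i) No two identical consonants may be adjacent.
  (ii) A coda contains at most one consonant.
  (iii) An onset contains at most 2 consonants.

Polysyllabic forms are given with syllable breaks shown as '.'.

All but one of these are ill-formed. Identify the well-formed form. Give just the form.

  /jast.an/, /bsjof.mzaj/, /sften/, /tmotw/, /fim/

/fim/

/jast.an/ — violates constraint (ii): syllable 1 coda /st/ has 2 consonants (> 1) → ill-formed
/bsjof.mzaj/ — violates constraint (iii): syllable 1 onset /bsj/ has 3 consonants (> 2) → ill-formed
/sften/ — violates constraint (iii): syllable 1 onset /sft/ has 3 consonants (> 2) → ill-formed
/tmotw/ — violates constraint (ii): syllable 1 coda /tw/ has 2 consonants (> 1) → ill-formed
/fim/ — σ1 onset /f/, coda /m/ ok → well-formed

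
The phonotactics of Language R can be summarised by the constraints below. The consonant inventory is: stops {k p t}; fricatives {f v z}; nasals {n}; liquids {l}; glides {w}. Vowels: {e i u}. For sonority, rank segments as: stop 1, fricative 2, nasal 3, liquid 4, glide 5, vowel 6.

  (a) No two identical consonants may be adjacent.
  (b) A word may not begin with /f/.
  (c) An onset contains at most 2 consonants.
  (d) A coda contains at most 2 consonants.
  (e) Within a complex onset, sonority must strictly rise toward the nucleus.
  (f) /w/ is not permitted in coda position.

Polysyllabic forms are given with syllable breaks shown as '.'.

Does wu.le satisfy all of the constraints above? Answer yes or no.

wu.le — σ1 onset /w/, coda /∅/ ok; σ2 onset /l/, coda /∅/ ok → permitted

yes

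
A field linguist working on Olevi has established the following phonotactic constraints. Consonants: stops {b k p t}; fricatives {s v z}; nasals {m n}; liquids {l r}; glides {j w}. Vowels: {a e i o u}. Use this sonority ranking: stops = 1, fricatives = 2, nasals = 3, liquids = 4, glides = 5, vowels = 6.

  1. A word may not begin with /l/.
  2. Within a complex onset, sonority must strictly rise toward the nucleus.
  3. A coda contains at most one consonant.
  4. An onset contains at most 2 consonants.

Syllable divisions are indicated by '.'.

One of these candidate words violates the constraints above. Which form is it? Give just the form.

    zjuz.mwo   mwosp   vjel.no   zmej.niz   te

zjuz.mwo — σ1 onset /zj/ (2→5 rises), coda /z/ ok; σ2 onset /mw/ (3→5 rises), coda /∅/ ok → phonotactically legal
mwosp — violates constraint 3: syllable 1 coda /sp/ has 2 consonants (> 1) → phonotactically illegal
vjel.no — σ1 onset /vj/ (2→5 rises), coda /l/ ok; σ2 onset /n/, coda /∅/ ok → phonotactically legal
zmej.niz — σ1 onset /zm/ (2→3 rises), coda /j/ ok; σ2 onset /n/, coda /z/ ok → phonotactically legal
te — σ1 onset /t/, coda /∅/ ok → phonotactically legal

mwosp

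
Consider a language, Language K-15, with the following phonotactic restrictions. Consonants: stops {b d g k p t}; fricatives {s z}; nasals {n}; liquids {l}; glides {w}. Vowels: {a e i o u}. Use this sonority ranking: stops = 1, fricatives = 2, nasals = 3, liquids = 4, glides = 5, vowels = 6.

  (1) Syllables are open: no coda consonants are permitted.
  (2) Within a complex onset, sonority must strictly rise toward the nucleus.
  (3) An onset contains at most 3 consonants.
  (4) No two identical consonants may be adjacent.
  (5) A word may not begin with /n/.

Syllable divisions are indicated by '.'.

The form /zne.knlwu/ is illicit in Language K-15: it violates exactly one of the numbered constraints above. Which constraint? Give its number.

/zne.knlwu/: syllable 2 onset /knlw/ has 4 consonants (> 3).
This is a violation of constraint 3: "An onset contains at most 3 consonants."
The remaining constraints (1, 2, 4, 5) are satisfied.

3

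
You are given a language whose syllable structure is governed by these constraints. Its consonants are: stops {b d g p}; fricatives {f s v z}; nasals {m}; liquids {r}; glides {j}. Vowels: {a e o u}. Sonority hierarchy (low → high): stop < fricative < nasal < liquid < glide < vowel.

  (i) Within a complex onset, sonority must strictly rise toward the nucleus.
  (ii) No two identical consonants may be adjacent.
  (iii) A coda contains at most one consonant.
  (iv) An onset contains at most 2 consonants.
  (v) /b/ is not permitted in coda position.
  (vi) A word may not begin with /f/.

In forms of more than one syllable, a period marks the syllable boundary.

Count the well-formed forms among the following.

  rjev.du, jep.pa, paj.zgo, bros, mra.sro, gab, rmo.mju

rjev.du — σ1 onset /rj/ (4→5 rises), coda /v/ ok; σ2 onset /d/, coda /∅/ ok → well-formed
jep.pa — violates constraint (ii): adjacent identical consonants /pp/ → ill-formed
paj.zgo — violates constraint (i): syllable 2 onset /zg/: /z/ (fricative, 2) → /g/ (stop, 1) does not rise → ill-formed
bros — σ1 onset /br/ (1→4 rises), coda /s/ ok → well-formed
mra.sro — σ1 onset /mr/ (3→4 rises), coda /∅/ ok; σ2 onset /sr/ (2→4 rises), coda /∅/ ok → well-formed
gab — violates constraint (v): syllable 1 coda contains /b/ → ill-formed
rmo.mju — violates constraint (i): syllable 1 onset /rm/: /r/ (liquid, 4) → /m/ (nasal, 3) does not rise → ill-formed
Well-formed: rjev.du, bros, mra.sro → 3.

3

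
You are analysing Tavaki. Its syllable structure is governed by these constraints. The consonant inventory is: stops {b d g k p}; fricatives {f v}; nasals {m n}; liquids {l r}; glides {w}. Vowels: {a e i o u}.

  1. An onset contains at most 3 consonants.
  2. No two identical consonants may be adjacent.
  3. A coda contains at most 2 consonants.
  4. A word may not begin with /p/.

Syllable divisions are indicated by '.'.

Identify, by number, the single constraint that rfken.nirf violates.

rfken.nirf: adjacent identical consonants /nn/.
This is a violation of constraint 2: "No two identical consonants may be adjacent."
The remaining constraints (1, 3, 4) are satisfied.

2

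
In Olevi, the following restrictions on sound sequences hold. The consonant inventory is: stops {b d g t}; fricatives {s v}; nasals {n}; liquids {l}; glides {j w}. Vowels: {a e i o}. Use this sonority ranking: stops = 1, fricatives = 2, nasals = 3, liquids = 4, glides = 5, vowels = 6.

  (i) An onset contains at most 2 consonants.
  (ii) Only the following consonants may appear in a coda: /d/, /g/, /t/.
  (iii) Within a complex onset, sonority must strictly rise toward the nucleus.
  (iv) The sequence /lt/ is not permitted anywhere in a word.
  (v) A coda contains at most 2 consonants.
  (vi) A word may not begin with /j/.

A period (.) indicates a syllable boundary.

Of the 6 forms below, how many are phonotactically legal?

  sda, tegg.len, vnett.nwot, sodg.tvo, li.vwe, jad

sda — violates constraint (iii): syllable 1 onset /sd/: /s/ (fricative, 2) → /d/ (stop, 1) does not rise → phonotactically illegal
tegg.len — violates constraint (ii): syllable 2 coda contains /n/, which is not a licensed coda consonant → phonotactically illegal
vnett.nwot — σ1 onset /vn/ (2→3 rises), coda /tt/ (2C) ok; σ2 onset /nw/ (3→5 rises), coda /t/ ok → phonotactically legal
sodg.tvo — σ1 onset /s/, coda /dg/ (2C) ok; σ2 onset /tv/ (1→2 rises), coda /∅/ ok → phonotactically legal
li.vwe — σ1 onset /l/, coda /∅/ ok; σ2 onset /vw/ (2→5 rises), coda /∅/ ok → phonotactically legal
jad — violates constraint (vi): word begins with /j/ → phonotactically illegal
Phonotactically legal: vnett.nwot, sodg.tvo, li.vwe → 3.

3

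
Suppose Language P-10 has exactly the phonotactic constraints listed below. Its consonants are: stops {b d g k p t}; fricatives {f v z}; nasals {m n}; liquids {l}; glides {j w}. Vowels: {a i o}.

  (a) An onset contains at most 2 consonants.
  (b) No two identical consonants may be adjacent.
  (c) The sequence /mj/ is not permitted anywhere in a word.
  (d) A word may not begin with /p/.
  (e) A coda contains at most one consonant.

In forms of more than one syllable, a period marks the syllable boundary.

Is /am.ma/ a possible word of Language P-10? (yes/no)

no

/am.ma/ — violates constraint (b): adjacent identical consonants /mm/ → phonotactically illegal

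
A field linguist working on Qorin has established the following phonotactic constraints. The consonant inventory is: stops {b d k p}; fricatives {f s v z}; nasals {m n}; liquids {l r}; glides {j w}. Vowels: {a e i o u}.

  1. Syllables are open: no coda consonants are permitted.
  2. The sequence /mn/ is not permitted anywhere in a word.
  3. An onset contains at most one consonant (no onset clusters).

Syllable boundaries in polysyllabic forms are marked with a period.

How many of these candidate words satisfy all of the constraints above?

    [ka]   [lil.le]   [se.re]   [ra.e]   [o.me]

[ka] — σ1 onset /k/, coda /∅/ ok → phonotactically legal
[lil.le] — violates constraint 1: syllable 1 coda /l/ has 1 consonant (> 0) → phonotactically illegal
[se.re] — σ1 onset /s/, coda /∅/ ok; σ2 onset /r/, coda /∅/ ok → phonotactically legal
[ra.e] — σ1 onset /r/, coda /∅/ ok; σ2 onset /∅/, coda /∅/ ok → phonotactically legal
[o.me] — σ1 onset /∅/, coda /∅/ ok; σ2 onset /m/, coda /∅/ ok → phonotactically legal
Phonotactically legal: [ka], [se.re], [ra.e], [o.me] → 4.

4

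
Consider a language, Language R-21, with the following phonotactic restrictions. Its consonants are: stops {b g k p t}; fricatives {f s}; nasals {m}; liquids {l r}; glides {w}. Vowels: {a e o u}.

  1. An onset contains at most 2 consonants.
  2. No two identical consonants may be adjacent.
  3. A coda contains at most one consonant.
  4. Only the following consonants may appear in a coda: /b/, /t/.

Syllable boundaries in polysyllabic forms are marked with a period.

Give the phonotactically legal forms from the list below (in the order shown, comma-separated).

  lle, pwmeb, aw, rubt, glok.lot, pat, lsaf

lle — violates constraint 2: adjacent identical consonants /ll/ → phonotactically illegal
pwmeb — violates constraint 1: syllable 1 onset /pwm/ has 3 consonants (> 2) → phonotactically illegal
aw — violates constraint 4: syllable 1 coda contains /w/, which is not a licensed coda consonant → phonotactically illegal
rubt — violates constraint 3: syllable 1 coda /bt/ has 2 consonants (> 1) → phonotactically illegal
glok.lot — violates constraint 4: syllable 1 coda contains /k/, which is not a licensed coda consonant → phonotactically illegal
pat — σ1 onset /p/, coda /t/ ok → phonotactically legal
lsaf — violates constraint 4: syllable 1 coda contains /f/, which is not a licensed coda consonant → phonotactically illegal

pat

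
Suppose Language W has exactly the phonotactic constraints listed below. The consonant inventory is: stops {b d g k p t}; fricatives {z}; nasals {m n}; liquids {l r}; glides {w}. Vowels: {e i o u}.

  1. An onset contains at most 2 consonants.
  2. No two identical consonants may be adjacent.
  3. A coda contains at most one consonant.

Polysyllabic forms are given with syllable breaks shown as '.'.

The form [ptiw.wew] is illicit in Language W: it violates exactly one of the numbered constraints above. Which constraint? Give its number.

[ptiw.wew]: adjacent identical consonants /ww/.
This is a violation of constraint 2: "No two identical consonants may be adjacent."
The remaining constraints (1, 3) are satisfied.

2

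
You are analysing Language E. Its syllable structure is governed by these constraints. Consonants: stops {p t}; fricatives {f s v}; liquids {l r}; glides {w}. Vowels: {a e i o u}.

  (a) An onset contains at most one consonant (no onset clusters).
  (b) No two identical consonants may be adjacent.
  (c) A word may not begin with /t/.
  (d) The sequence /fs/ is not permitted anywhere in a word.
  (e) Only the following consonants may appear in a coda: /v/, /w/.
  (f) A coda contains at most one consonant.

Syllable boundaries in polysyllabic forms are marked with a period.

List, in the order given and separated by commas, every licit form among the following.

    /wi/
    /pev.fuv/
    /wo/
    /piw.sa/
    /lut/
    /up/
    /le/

/wi/ — σ1 onset /w/, coda /∅/ ok → licit
/pev.fuv/ — σ1 onset /p/, coda /v/ ok; σ2 onset /f/, coda /v/ ok → licit
/wo/ — σ1 onset /w/, coda /∅/ ok → licit
/piw.sa/ — σ1 onset /p/, coda /w/ ok; σ2 onset /s/, coda /∅/ ok → licit
/lut/ — violates constraint (e): syllable 1 coda contains /t/, which is not a licensed coda consonant → illicit
/up/ — violates constraint (e): syllable 1 coda contains /p/, which is not a licensed coda consonant → illicit
/le/ — σ1 onset /l/, coda /∅/ ok → licit

/wi/, /pev.fuv/, /wo/, /piw.sa/, /le/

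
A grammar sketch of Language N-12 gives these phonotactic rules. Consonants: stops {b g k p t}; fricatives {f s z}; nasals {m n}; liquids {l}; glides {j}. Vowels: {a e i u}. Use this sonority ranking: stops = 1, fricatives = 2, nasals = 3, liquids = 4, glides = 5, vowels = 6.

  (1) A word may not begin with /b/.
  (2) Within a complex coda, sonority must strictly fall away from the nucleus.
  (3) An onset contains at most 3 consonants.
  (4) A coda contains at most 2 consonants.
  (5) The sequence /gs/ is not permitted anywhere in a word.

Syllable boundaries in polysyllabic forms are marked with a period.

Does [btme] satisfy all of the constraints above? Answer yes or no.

[btme] — violates constraint 1: word begins with /b/ → ill-formed

no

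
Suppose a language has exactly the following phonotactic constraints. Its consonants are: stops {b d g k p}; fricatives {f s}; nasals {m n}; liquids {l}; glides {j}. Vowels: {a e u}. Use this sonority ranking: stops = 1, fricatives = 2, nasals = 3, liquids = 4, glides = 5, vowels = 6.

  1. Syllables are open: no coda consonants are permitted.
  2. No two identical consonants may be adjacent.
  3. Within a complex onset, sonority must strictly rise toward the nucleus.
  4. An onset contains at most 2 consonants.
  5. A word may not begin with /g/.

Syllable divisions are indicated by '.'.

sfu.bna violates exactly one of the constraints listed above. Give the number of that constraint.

3

sfu.bna: syllable 1 onset /sf/: /s/ (fricative, 2) → /f/ (fricative, 2) does not rise.
This is a violation of constraint 3: "Within a complex onset, sonority must strictly rise toward the nucleus."
The remaining constraints (1, 2, 4, 5) are satisfied.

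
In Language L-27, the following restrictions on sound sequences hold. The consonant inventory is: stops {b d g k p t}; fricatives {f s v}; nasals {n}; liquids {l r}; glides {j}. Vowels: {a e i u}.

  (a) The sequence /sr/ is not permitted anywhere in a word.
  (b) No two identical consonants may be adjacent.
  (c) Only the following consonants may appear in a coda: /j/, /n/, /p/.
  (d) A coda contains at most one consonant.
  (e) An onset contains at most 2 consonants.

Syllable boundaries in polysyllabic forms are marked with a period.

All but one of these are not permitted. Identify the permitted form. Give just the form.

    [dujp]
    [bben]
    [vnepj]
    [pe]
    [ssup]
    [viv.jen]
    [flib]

[pe]

[dujp] — violates constraint (d): syllable 1 coda /jp/ has 2 consonants (> 1) → not permitted
[bben] — violates constraint (b): adjacent identical consonants /bb/ → not permitted
[vnepj] — violates constraint (d): syllable 1 coda /pj/ has 2 consonants (> 1) → not permitted
[pe] — σ1 onset /p/, coda /∅/ ok → permitted
[ssup] — violates constraint (b): adjacent identical consonants /ss/ → not permitted
[viv.jen] — violates constraint (c): syllable 1 coda contains /v/, which is not a licensed coda consonant → not permitted
[flib] — violates constraint (c): syllable 1 coda contains /b/, which is not a licensed coda consonant → not permitted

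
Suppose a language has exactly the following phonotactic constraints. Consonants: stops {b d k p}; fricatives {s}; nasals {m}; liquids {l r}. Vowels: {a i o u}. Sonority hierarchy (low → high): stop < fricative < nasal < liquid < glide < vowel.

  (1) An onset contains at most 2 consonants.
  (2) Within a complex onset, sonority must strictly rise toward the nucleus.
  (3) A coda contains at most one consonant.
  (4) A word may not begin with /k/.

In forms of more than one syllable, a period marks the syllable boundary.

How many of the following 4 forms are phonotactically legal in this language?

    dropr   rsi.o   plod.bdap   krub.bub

0

dropr — violates constraint 3: syllable 1 coda /pr/ has 2 consonants (> 1) → phonotactically illegal
rsi.o — violates constraint 2: syllable 1 onset /rs/: /r/ (liquid, 4) → /s/ (fricative, 2) does not rise → phonotactically illegal
plod.bdap — violates constraint 2: syllable 2 onset /bd/: /b/ (stop, 1) → /d/ (stop, 1) does not rise → phonotactically illegal
krub.bub — violates constraint 4: word begins with /k/ → phonotactically illegal
No form is phonotactically legal → 0.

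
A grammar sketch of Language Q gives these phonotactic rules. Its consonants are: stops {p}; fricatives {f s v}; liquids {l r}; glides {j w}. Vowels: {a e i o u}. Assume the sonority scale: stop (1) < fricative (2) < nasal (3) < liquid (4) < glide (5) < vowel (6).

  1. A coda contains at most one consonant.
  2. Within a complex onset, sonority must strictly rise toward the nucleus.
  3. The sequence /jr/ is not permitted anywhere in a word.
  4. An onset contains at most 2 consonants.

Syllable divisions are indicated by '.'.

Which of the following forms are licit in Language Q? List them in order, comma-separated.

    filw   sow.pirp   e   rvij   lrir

filw — violates constraint 1: syllable 1 coda /lw/ has 2 consonants (> 1) → illicit
sow.pirp — violates constraint 1: syllable 2 coda /rp/ has 2 consonants (> 1) → illicit
e — σ1 onset /∅/, coda /∅/ ok → licit
rvij — violates constraint 2: syllable 1 onset /rv/: /r/ (liquid, 4) → /v/ (fricative, 2) does not rise → illicit
lrir — violates constraint 2: syllable 1 onset /lr/: /l/ (liquid, 4) → /r/ (liquid, 4) does not rise → illicit

e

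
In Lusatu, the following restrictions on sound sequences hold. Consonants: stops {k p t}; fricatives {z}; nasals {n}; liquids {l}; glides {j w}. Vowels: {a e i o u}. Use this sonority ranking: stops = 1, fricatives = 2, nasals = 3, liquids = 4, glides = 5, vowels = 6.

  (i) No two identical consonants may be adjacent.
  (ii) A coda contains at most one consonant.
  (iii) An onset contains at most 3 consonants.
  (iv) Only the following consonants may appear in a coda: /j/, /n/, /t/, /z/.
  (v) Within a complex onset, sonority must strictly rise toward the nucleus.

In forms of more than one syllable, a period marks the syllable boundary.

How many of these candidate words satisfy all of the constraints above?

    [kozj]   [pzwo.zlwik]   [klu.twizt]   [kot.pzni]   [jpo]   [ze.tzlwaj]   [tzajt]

1

[kozj] — violates constraint (ii): syllable 1 coda /zj/ has 2 consonants (> 1) → illicit
[pzwo.zlwik] — violates constraint (iv): syllable 2 coda contains /k/, which is not a licensed coda consonant → illicit
[klu.twizt] — violates constraint (ii): syllable 2 coda /zt/ has 2 consonants (> 1) → illicit
[kot.pzni] — σ1 onset /k/, coda /t/ ok; σ2 onset /pzn/ (1→2→3 rises), coda /∅/ ok → licit
[jpo] — violates constraint (v): syllable 1 onset /jp/: /j/ (glide, 5) → /p/ (stop, 1) does not rise → illicit
[ze.tzlwaj] — violates constraint (iii): syllable 2 onset /tzlw/ has 4 consonants (> 3) → illicit
[tzajt] — violates constraint (ii): syllable 1 coda /jt/ has 2 consonants (> 1) → illicit
Licit: [kot.pzni] → 1.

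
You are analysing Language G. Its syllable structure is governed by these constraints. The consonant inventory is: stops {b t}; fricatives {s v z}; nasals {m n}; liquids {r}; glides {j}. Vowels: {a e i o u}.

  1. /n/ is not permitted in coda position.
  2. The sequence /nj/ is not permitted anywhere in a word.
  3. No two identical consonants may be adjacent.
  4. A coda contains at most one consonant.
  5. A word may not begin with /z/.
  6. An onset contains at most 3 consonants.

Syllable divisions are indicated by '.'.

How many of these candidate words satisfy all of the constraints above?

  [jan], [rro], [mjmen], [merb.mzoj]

[jan] — violates constraint 1: syllable 1 coda contains /n/ → illicit
[rro] — violates constraint 3: adjacent identical consonants /rr/ → illicit
[mjmen] — violates constraint 1: syllable 1 coda contains /n/ → illicit
[merb.mzoj] — violates constraint 4: syllable 1 coda /rb/ has 2 consonants (> 1) → illicit
No form is licit → 0.

0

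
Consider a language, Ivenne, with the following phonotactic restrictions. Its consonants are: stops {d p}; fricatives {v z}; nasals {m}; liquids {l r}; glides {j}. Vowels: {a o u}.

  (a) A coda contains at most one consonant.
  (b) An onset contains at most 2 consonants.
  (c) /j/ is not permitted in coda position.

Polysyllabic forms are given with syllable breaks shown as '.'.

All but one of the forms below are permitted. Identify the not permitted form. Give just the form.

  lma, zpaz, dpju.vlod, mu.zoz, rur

dpju.vlod

lma — σ1 onset /lm/ (2C), coda /∅/ ok → permitted
zpaz — σ1 onset /zp/ (2C), coda /z/ ok → permitted
dpju.vlod — violates constraint (b): syllable 1 onset /dpj/ has 3 consonants (> 2) → not permitted
mu.zoz — σ1 onset /m/, coda /∅/ ok; σ2 onset /z/, coda /z/ ok → permitted
rur — σ1 onset /r/, coda /r/ ok → permitted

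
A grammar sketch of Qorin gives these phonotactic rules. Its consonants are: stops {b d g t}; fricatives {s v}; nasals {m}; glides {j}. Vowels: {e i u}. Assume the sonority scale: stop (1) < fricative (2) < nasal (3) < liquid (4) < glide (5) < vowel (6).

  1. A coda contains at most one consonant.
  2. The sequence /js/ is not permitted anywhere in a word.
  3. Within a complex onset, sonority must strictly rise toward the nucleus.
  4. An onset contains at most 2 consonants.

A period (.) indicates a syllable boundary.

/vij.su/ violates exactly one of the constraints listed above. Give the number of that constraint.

2

/vij.su/: contains banned sequence /js/.
This is a violation of constraint 2: "The sequence /js/ is not permitted anywhere in a word."
The remaining constraints (1, 3, 4) are satisfied.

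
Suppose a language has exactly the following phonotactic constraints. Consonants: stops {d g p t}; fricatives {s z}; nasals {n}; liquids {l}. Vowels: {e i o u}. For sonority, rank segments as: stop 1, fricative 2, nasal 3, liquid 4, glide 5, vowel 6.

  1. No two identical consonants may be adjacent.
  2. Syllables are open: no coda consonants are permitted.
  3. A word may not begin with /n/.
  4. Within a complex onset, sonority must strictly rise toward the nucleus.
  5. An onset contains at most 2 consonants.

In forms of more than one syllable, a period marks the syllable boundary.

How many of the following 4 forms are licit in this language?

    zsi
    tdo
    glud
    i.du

1

zsi — violates constraint 4: syllable 1 onset /zs/: /z/ (fricative, 2) → /s/ (fricative, 2) does not rise → illicit
tdo — violates constraint 4: syllable 1 onset /td/: /t/ (stop, 1) → /d/ (stop, 1) does not rise → illicit
glud — violates constraint 2: syllable 1 coda /d/ has 1 consonant (> 0) → illicit
i.du — σ1 onset /∅/, coda /∅/ ok; σ2 onset /d/, coda /∅/ ok → licit
Licit: i.du → 1.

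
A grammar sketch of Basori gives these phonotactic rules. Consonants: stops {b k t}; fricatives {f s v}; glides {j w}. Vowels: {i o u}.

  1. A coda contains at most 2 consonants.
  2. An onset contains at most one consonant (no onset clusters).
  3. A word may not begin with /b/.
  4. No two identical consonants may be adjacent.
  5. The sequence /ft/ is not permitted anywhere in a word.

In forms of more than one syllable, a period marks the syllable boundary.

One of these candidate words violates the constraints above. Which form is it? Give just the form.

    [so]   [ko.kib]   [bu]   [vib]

[bu]

[so] — σ1 onset /s/, coda /∅/ ok → permitted
[ko.kib] — σ1 onset /k/, coda /∅/ ok; σ2 onset /k/, coda /b/ ok → permitted
[bu] — violates constraint 3: word begins with /b/ → not permitted
[vib] — σ1 onset /v/, coda /b/ ok → permitted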